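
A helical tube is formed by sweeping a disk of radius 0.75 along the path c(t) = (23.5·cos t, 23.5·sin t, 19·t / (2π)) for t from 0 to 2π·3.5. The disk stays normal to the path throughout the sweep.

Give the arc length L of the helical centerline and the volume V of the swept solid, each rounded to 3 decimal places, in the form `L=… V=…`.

L=521.053 V=920.777

2πR = 2π·23.5 = 147.654855
per-turn = √(147.654855² + 19²) = √(21801.9561 + 361) = √22162.9561 = 148.872281
L = 3.5 × 148.872281 = 521.052984
V = π·0.75² × L = 1.767146 × 521.052984 = 920.776628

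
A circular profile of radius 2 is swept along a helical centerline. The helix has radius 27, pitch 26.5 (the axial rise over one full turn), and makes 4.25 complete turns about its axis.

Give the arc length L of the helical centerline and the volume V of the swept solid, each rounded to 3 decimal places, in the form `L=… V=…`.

2πR = 2π·27 = 169.646003
per-turn = √(169.646003² + 26.5²) = √(28779.7664 + 702.25) = √29482.0164 = 171.703280
L = 4.25 × 171.703280 = 729.738941
V = π·2² × L = 12.566371 × 729.738941 = 9170.169983

L=729.739 V=9170.170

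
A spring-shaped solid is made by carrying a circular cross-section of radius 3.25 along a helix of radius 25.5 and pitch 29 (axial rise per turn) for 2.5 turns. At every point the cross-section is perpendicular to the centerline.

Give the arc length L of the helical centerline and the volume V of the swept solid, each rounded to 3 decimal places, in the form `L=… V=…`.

L=407.061 V=13507.549

2πR = 2π·25.5 = 160.221225
per-turn = √(160.221225² + 29²) = √(25670.8410 + 841) = √26511.8410 = 162.824571
L = 2.5 × 162.824571 = 407.061428
V = π·3.25² × L = 33.183072 × 407.061428 = 13507.548853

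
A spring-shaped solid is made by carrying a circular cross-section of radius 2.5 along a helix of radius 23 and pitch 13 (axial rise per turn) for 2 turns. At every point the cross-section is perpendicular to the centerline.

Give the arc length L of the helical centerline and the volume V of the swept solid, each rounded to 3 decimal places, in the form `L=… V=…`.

L=290.194 V=5697.938

2πR = 2π·23 = 144.513262
per-turn = √(144.513262² + 13²) = √(20884.0829 + 169) = √21053.0829 = 145.096805
L = 2 × 145.096805 = 290.193611
V = π·2.5² × L = 19.634954 × 290.193611 = 5697.938220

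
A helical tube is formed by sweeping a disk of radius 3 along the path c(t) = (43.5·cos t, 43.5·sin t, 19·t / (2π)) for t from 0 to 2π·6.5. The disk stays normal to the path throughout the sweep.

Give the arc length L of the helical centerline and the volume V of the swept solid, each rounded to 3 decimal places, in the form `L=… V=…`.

2πR = 2π·43.5 = 273.318561
per-turn = √(273.318561² + 19²) = √(74703.0357 + 361) = √75064.0357 = 273.978166
L = 6.5 × 273.978166 = 1780.858082
V = π·3² × L = 28.274334 × 1780.858082 = 50352.576012

L=1780.858 V=50352.576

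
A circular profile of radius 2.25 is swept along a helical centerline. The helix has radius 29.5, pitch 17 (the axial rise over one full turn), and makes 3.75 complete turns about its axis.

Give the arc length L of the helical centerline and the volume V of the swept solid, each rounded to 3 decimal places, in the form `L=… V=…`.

2πR = 2π·29.5 = 185.353967
per-turn = √(185.353967² + 17²) = √(34356.0929 + 289) = √34645.0929 = 186.131923
L = 3.75 × 186.131923 = 697.994713
V = π·2.25² × L = 15.904313 × 697.994713 = 11101.126252

L=697.995 V=11101.126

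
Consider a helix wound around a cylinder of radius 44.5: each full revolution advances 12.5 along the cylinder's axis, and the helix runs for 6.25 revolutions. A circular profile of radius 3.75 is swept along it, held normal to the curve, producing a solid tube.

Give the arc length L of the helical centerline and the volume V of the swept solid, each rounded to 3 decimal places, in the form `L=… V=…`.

L=1749.256 V=77279.780

2πR = 2π·44.5 = 279.601746
per-turn = √(279.601746² + 12.5²) = √(78177.1365 + 156.25) = √78333.3865 = 279.881022
L = 6.25 × 279.881022 = 1749.256387
V = π·3.75² × L = 44.178647 × 1749.256387 = 77279.779908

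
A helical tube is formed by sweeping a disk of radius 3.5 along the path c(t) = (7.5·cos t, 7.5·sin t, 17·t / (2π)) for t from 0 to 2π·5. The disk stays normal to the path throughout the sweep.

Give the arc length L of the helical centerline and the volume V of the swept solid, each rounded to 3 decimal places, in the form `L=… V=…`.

L=250.483 V=9639.700

2πR = 2π·7.5 = 47.123890
per-turn = √(47.123890² + 17²) = √(2220.6610 + 289) = √2509.6610 = 50.096517
L = 5 × 50.096517 = 250.482584
V = π·3.5² × L = 38.484510 × 250.482584 = 9639.699500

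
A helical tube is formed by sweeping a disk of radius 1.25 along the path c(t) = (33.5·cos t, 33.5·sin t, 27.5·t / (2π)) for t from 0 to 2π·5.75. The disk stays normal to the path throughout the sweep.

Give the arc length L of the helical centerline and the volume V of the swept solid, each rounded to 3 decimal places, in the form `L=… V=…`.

2πR = 2π·33.5 = 210.486708
per-turn = √(210.486708² + 27.5²) = √(44304.6542 + 756.25) = √45060.9042 = 212.275538
L = 5.75 × 212.275538 = 1220.584345
V = π·1.25² × L = 4.908739 × 1220.584345 = 5991.529394

L=1220.584 V=5991.529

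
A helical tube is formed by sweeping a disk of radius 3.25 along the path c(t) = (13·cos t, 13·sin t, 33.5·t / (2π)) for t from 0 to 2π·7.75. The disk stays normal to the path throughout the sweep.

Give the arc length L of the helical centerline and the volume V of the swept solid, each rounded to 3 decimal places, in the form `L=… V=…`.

L=684.203 V=22703.947

2πR = 2π·13 = 81.681409
per-turn = √(81.681409² + 33.5²) = √(6671.8526 + 1122.25) = √7794.1026 = 88.284215
L = 7.75 × 88.284215 = 684.202664
V = π·3.25² × L = 33.183072 × 684.202664 = 22703.946550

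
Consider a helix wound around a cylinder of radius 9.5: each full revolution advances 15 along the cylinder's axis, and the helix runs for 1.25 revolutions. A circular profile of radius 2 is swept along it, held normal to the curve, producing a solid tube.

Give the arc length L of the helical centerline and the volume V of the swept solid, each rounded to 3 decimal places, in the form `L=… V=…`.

L=76.933 V=966.764

2πR = 2π·9.5 = 59.690260
per-turn = √(59.690260² + 15²) = √(3562.9272 + 225) = √3787.9272 = 61.546139
L = 1.25 × 61.546139 = 76.932673
V = π·2² × L = 12.566371 × 76.932673 = 966.764486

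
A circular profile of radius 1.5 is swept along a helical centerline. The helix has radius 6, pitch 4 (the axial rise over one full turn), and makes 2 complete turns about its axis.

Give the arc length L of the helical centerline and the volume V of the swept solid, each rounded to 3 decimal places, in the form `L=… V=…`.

2πR = 2π·6 = 37.699112
per-turn = √(37.699112² + 4²) = √(1421.2230 + 16) = √1437.2230 = 37.910725
L = 2 × 37.910725 = 75.821449
V = π·1.5² × L = 7.068583 × 75.821449 = 535.950241

L=75.821 V=535.950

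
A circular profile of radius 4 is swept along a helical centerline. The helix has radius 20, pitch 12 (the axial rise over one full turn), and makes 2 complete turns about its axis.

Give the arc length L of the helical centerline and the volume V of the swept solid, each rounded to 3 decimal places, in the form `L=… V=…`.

L=252.471 V=12690.563

2πR = 2π·20 = 125.663706
per-turn = √(125.663706² + 12²) = √(15791.3670 + 144) = √15935.3670 = 126.235364
L = 2 × 126.235364 = 252.470727
V = π·4² × L = 50.265482 × 252.470727 = 12690.562916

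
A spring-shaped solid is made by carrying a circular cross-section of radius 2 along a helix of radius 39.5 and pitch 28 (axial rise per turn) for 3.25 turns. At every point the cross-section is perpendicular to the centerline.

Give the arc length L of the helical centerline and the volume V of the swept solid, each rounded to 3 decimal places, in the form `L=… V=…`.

L=811.721 V=10200.386

2πR = 2π·39.5 = 248.185820
per-turn = √(248.185820² + 28²) = √(61596.2011 + 784) = √62380.2011 = 249.760287
L = 3.25 × 249.760287 = 811.720933
V = π·2² × L = 12.566371 × 811.720933 = 10200.386085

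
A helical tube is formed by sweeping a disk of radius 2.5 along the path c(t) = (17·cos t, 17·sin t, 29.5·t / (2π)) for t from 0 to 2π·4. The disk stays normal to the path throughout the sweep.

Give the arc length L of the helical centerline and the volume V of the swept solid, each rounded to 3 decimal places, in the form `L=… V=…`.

2πR = 2π·17 = 106.814150
per-turn = √(106.814150² + 29.5²) = √(11409.2627 + 870.25) = √12279.5127 = 110.812963
L = 4 × 110.812963 = 443.251851
V = π·2.5² × L = 19.634954 × 443.251851 = 8703.229733

L=443.252 V=8703.230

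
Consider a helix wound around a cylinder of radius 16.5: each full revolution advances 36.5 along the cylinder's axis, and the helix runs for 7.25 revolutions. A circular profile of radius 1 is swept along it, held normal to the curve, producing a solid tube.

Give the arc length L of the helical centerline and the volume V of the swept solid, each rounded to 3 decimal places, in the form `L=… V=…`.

L=796.849 V=2503.375

2πR = 2π·16.5 = 103.672558
per-turn = √(103.672558² + 36.5²) = √(10747.9992 + 1332.25) = √12080.2492 = 109.910187
L = 7.25 × 109.910187 = 796.848855
V = π·1² × L = 3.141593 × 796.848855 = 2503.374510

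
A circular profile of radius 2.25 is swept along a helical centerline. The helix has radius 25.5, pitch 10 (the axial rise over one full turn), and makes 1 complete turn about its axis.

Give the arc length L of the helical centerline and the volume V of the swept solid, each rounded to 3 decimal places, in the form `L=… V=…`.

L=160.533 V=2553.167

2πR = 2π·25.5 = 160.221225
per-turn = √(160.221225² + 10²) = √(25670.8410 + 100) = √25770.8410 = 160.532991
L = 1 × 160.532991 = 160.532991
V = π·2.25² × L = 15.904313 × 160.532991 = 2553.166897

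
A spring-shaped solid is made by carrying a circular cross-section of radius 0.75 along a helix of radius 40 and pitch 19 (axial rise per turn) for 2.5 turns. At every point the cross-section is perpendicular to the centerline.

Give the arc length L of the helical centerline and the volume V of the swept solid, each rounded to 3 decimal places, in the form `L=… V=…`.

L=630.111 V=1113.499

2πR = 2π·40 = 251.327412
per-turn = √(251.327412² + 19²) = √(63165.4682 + 361) = √63526.4682 = 252.044576
L = 2.5 × 252.044576 = 630.111439
V = π·0.75² × L = 1.767146 × 630.111439 = 1113.498826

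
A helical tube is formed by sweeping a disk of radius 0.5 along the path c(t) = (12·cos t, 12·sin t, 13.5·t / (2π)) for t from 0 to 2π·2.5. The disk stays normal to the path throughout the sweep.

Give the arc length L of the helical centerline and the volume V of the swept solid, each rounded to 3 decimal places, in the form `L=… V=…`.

2πR = 2π·12 = 75.398224
per-turn = √(75.398224² + 13.5²) = √(5684.8921 + 182.25) = √5867.1421 = 76.597272
L = 2.5 × 76.597272 = 191.493181
V = π·0.5² × L = 0.785398 × 191.493181 = 150.398393

L=191.493 V=150.398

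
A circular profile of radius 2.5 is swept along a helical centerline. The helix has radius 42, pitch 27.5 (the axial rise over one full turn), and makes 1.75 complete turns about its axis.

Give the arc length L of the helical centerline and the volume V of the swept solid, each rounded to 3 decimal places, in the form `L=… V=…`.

L=464.315 V=9116.801

2πR = 2π·42 = 263.893783
per-turn = √(263.893783² + 27.5²) = √(69639.9287 + 756.25) = √70396.1787 = 265.322782
L = 1.75 × 265.322782 = 464.314869
V = π·2.5² × L = 19.634954 × 464.314869 = 9116.801124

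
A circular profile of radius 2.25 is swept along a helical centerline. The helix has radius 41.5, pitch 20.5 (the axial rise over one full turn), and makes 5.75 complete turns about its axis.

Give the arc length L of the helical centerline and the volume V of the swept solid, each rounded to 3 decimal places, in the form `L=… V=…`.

L=1503.952 V=23919.316

2πR = 2π·41.5 = 260.752190
per-turn = √(260.752190² + 20.5²) = √(67991.7047 + 420.25) = √68411.9547 = 261.556791
L = 5.75 × 261.556791 = 1503.951546
V = π·2.25² × L = 15.904313 × 1503.951546 = 23919.315838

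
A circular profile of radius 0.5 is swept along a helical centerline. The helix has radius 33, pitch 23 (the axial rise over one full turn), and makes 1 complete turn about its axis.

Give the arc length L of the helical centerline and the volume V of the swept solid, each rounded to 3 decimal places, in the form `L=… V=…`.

L=208.617 V=163.847

2πR = 2π·33 = 207.345115
per-turn = √(207.345115² + 23²) = √(42991.9968 + 529) = √43520.9968 = 208.616866
L = 1 × 208.616866 = 208.616866
V = π·0.5² × L = 0.785398 × 208.616866 = 163.847303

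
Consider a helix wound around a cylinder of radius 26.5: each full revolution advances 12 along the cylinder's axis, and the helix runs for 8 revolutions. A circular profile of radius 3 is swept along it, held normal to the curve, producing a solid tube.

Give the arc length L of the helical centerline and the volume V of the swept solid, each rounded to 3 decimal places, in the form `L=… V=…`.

2πR = 2π·26.5 = 166.504411
per-turn = √(166.504411² + 12²) = √(27723.7188 + 144) = √27867.7188 = 166.936272
L = 8 × 166.936272 = 1335.490172
V = π·3² × L = 28.274334 × 1335.490172 = 37760.095033

L=1335.490 V=37760.095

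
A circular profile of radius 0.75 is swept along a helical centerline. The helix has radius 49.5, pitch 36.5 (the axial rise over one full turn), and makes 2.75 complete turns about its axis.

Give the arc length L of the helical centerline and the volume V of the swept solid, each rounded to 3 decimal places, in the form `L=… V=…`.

2πR = 2π·49.5 = 311.017673
per-turn = √(311.017673² + 36.5²) = √(96731.9927 + 1332.25) = √98064.2427 = 313.152108
L = 2.75 × 313.152108 = 861.168297
V = π·0.75² × L = 1.767146 × 861.168297 = 1521.809997

L=861.168 V=1521.810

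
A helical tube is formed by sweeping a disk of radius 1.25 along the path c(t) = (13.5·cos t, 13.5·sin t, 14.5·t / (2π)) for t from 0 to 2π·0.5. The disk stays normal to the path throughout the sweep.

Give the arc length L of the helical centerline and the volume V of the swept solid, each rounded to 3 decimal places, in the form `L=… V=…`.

L=43.027 V=211.207

2πR = 2π·13.5 = 84.823002
per-turn = √(84.823002² + 14.5²) = √(7194.9416 + 210.25) = √7405.1916 = 86.053423
L = 0.5 × 86.053423 = 43.026711
V = π·1.25² × L = 4.908739 × 43.026711 = 211.206876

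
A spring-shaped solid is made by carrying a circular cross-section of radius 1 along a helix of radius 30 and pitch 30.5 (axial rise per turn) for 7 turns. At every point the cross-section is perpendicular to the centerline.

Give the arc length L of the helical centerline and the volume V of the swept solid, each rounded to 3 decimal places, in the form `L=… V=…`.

L=1336.630 V=4199.148

2πR = 2π·30 = 188.495559
per-turn = √(188.495559² + 30.5²) = √(35530.5758 + 930.25) = √36460.8258 = 190.947181
L = 7 × 190.947181 = 1336.630265
V = π·1² × L = 3.141593 × 1336.630265 = 4199.147822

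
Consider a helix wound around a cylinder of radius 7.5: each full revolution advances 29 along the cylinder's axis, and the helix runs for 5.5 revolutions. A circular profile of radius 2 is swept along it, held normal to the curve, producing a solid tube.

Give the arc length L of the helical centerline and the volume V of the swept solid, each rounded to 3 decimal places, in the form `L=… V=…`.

2πR = 2π·7.5 = 47.123890
per-turn = √(47.123890² + 29²) = √(2220.6610 + 841) = √3061.6610 = 55.332278
L = 5.5 × 55.332278 = 304.327529
V = π·2² × L = 12.566371 × 304.327529 = 3824.292519

L=304.328 V=3824.293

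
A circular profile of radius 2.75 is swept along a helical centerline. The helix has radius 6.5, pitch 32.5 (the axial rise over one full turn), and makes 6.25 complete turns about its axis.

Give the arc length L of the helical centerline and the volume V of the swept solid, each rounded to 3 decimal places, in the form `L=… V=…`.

L=326.212 V=7750.252

2πR = 2π·6.5 = 40.840704
per-turn = √(40.840704² + 32.5²) = √(1667.9631 + 1056.25) = √2724.2131 = 52.193995
L = 6.25 × 52.193995 = 326.212471
V = π·2.75² × L = 23.758294 × 326.212471 = 7750.251926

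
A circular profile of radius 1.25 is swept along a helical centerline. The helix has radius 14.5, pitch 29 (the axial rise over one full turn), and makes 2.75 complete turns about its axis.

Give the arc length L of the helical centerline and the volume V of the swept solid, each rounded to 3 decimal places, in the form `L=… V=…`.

L=262.928 V=1290.647

2πR = 2π·14.5 = 91.106187
per-turn = √(91.106187² + 29²) = √(8300.3373 + 841) = √9141.3373 = 95.610341
L = 2.75 × 95.610341 = 262.928438
V = π·1.25² × L = 4.908739 × 262.928438 = 1290.646950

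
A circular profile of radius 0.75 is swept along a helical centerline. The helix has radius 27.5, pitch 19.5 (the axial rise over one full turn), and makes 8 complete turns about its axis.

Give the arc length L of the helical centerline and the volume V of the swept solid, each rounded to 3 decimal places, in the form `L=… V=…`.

L=1391.076 V=2458.234

2πR = 2π·27.5 = 172.787596
per-turn = √(172.787596² + 19.5²) = √(29855.5533 + 380.25) = √30235.8033 = 173.884454
L = 8 × 173.884454 = 1391.075631
V = π·0.75² × L = 1.767146 × 1391.075631 = 2458.233553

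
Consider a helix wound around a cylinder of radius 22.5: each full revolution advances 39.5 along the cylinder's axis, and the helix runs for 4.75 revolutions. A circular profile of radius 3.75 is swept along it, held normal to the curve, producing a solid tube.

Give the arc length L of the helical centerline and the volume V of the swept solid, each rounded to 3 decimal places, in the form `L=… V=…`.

L=697.235 V=30802.882

2πR = 2π·22.5 = 141.371669
per-turn = √(141.371669² + 39.5²) = √(19985.9489 + 1560.25) = √21546.1989 = 146.786235
L = 4.75 × 146.786235 = 697.234618
V = π·3.75² × L = 44.178647 × 697.234618 = 30802.881863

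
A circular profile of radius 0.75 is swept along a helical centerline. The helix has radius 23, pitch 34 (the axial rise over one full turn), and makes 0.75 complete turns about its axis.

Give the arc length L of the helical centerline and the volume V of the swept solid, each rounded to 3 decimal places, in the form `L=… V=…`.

2πR = 2π·23 = 144.513262
per-turn = √(144.513262² + 34²) = √(20884.0829 + 1156) = √22040.0829 = 148.459028
L = 0.75 × 148.459028 = 111.344271
V = π·0.75² × L = 1.767146 × 111.344271 = 196.761568

L=111.344 V=196.762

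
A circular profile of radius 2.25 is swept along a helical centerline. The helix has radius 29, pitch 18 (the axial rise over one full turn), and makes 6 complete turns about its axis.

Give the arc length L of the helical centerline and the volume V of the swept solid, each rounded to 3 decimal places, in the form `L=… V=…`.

L=1098.596 V=17472.410

2πR = 2π·29 = 182.212374
per-turn = √(182.212374² + 18²) = √(33201.3492 + 324) = √33525.3492 = 183.099288
L = 6 × 183.099288 = 1098.595727
V = π·2.25² × L = 15.904313 × 1098.595727 = 17472.410093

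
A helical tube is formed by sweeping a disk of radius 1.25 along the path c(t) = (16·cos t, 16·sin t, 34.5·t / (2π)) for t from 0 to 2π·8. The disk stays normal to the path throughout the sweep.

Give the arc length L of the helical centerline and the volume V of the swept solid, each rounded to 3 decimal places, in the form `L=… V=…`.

L=850.288 V=4173.844

2πR = 2π·16 = 100.530965
per-turn = √(100.530965² + 34.5²) = √(10106.4749 + 1190.25) = √11296.7249 = 106.286052
L = 8 × 106.286052 = 850.288418
V = π·1.25² × L = 4.908739 × 850.288418 = 4173.843512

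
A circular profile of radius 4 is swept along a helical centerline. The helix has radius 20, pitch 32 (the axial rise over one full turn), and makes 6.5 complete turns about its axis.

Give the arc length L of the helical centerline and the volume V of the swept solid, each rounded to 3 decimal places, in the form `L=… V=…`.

2πR = 2π·20 = 125.663706
per-turn = √(125.663706² + 32²) = √(15791.3670 + 1024) = √16815.3670 = 129.674080
L = 6.5 × 129.674080 = 842.881520
V = π·4² × L = 50.265482 × 842.881520 = 42367.846280

L=842.882 V=42367.846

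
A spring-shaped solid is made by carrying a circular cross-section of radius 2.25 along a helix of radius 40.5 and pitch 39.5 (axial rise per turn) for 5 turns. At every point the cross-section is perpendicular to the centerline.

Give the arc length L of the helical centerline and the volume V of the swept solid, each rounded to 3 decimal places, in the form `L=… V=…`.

L=1287.582 V=20478.111

2πR = 2π·40.5 = 254.469005
per-turn = √(254.469005² + 39.5²) = √(64754.4745 + 1560.25) = √66314.7245 = 257.516455
L = 5 × 257.516455 = 1287.582274
V = π·2.25² × L = 15.904313 × 1287.582274 = 20478.111250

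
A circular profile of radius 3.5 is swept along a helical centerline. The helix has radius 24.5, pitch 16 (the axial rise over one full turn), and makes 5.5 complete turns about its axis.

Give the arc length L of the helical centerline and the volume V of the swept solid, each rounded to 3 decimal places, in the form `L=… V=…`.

L=851.220 V=32758.792

2πR = 2π·24.5 = 153.938040
per-turn = √(153.938040² + 16²) = √(23696.9202 + 256) = √23952.9202 = 154.767310
L = 5.5 × 154.767310 = 851.220204
V = π·3.5² × L = 38.484510 × 851.220204 = 32758.792444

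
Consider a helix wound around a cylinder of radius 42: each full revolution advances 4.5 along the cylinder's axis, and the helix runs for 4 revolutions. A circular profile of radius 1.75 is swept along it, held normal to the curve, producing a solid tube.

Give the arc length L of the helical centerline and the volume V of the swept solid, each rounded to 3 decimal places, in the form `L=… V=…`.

2πR = 2π·42 = 263.893783
per-turn = √(263.893783² + 4.5²) = √(69639.9287 + 20.25) = √69660.1787 = 263.932148
L = 4 × 263.932148 = 1055.728591
V = π·1.75² × L = 9.621128 × 1055.728591 = 10157.299384

L=1055.729 V=10157.299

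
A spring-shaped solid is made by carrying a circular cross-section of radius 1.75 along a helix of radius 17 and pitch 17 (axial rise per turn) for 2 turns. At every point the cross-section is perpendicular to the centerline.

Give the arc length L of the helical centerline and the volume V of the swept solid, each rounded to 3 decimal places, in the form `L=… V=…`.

2πR = 2π·17 = 106.814150
per-turn = √(106.814150² + 17²) = √(11409.2627 + 289) = √11698.2627 = 108.158507
L = 2 × 108.158507 = 216.317014
V = π·1.75² × L = 9.621128 × 216.317014 = 2081.213577

L=216.317 V=2081.214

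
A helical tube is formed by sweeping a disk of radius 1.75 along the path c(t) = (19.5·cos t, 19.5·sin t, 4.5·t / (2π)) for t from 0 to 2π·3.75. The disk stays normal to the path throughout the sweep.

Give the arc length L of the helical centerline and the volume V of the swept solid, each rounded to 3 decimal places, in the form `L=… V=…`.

2πR = 2π·19.5 = 122.522113
per-turn = √(122.522113² + 4.5²) = √(15011.6683 + 20.25) = √15031.9183 = 122.604724
L = 3.75 × 122.604724 = 459.767714
V = π·1.75² × L = 9.621128 × 459.767714 = 4423.483799

L=459.768 V=4423.484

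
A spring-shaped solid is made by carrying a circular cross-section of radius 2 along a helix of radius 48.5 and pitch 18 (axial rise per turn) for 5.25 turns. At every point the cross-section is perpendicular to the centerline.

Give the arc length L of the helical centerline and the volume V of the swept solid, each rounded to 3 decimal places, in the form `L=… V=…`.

2πR = 2π·48.5 = 304.734487
per-turn = √(304.734487² + 18²) = √(92863.1078 + 324) = √93187.1078 = 305.265635
L = 5.25 × 305.265635 = 1602.644583
V = π·2² × L = 12.566371 × 1602.644583 = 20139.425791

L=1602.645 V=20139.426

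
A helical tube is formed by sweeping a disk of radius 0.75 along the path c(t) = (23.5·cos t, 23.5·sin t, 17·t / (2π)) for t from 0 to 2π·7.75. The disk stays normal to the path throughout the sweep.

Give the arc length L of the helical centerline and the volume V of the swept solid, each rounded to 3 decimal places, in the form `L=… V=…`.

L=1151.885 V=2035.548

2πR = 2π·23.5 = 147.654855
per-turn = √(147.654855² + 17²) = √(21801.9561 + 289) = √22090.9561 = 148.630267
L = 7.75 × 148.630267 = 1151.884565
V = π·0.75² × L = 1.767146 × 1151.884565 = 2035.548050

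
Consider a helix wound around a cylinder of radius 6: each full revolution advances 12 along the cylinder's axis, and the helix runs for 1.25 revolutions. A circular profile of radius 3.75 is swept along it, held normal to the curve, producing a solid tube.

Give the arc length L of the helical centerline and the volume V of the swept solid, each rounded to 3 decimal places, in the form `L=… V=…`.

2πR = 2π·6 = 37.699112
per-turn = √(37.699112² + 12²) = √(1421.2230 + 144) = √1565.2230 = 39.562900
L = 1.25 × 39.562900 = 49.453625
V = π·3.75² × L = 44.178647 × 49.453625 = 2184.794211

L=49.454 V=2184.794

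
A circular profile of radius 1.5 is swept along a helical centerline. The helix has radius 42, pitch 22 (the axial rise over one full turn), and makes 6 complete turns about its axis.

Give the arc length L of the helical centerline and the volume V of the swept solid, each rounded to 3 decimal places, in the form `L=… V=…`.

L=1588.855 V=11230.957

2πR = 2π·42 = 263.893783
per-turn = √(263.893783² + 22²) = √(69639.9287 + 484) = √70123.9287 = 264.809231
L = 6 × 264.809231 = 1588.855384
V = π·1.5² × L = 7.068583 × 1588.855384 = 11230.956905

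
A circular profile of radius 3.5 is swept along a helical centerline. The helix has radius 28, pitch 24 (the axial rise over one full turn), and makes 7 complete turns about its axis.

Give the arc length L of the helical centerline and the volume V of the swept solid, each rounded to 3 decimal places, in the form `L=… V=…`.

L=1242.911 V=47832.807

2πR = 2π·28 = 175.929189
per-turn = √(175.929189² + 24²) = √(30951.0794 + 576) = √31527.0794 = 177.558665
L = 7 × 177.558665 = 1242.910653
V = π·3.5² × L = 38.484510 × 1242.910653 = 47832.807452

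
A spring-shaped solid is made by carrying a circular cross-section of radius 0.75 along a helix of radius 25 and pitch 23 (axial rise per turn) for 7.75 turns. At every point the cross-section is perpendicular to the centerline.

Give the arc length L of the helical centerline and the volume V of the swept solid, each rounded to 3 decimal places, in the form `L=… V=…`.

L=1230.348 V=2174.204

2πR = 2π·25 = 157.079633
per-turn = √(157.079633² + 23²) = √(24674.0110 + 529) = √25203.0110 = 158.754562
L = 7.75 × 158.754562 = 1230.347857
V = π·0.75² × L = 1.767146 × 1230.347857 = 2174.204131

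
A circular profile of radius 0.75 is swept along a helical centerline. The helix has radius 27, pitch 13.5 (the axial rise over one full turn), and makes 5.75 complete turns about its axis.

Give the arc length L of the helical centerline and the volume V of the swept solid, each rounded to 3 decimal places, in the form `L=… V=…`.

L=978.548 V=1729.237

2πR = 2π·27 = 169.646003
per-turn = √(169.646003² + 13.5²) = √(28779.7664 + 182.25) = √28962.0164 = 170.182304
L = 5.75 × 170.182304 = 978.548245
V = π·0.75² × L = 1.767146 × 978.548245 = 1729.237488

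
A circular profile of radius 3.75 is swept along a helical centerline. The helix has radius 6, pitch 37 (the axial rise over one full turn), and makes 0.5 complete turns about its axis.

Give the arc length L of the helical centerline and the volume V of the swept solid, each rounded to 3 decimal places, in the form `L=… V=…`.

2πR = 2π·6 = 37.699112
per-turn = √(37.699112² + 37²) = √(1421.2230 + 1369) = √2790.2230 = 52.822562
L = 0.5 × 52.822562 = 26.411281
V = π·3.75² × L = 44.178647 × 26.411281 = 1166.814647

L=26.411 V=1166.815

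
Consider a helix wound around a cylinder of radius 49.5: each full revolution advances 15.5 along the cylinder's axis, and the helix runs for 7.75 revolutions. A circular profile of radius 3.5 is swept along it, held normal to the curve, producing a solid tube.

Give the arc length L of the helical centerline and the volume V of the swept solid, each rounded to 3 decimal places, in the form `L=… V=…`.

L=2413.378 V=92877.685

2πR = 2π·49.5 = 311.017673
per-turn = √(311.017673² + 15.5²) = √(96731.9927 + 240.25) = √96972.2427 = 311.403665
L = 7.75 × 311.403665 = 2413.378406
V = π·3.5² × L = 38.484510 × 2413.378406 = 92877.685405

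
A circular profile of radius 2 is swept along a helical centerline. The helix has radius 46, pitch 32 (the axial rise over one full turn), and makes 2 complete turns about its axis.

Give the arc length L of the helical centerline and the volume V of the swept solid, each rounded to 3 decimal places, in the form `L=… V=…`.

2πR = 2π·46 = 289.026524
per-turn = √(289.026524² + 32²) = √(83536.3317 + 1024) = √84560.3317 = 290.792592
L = 2 × 290.792592 = 581.585184
V = π·2² × L = 12.566371 × 581.585184 = 7308.414970

L=581.585 V=7308.415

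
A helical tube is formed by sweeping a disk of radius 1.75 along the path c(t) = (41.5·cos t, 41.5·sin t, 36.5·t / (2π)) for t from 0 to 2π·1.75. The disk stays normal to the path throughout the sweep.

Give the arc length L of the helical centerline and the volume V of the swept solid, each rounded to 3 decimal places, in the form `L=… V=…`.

2πR = 2π·41.5 = 260.752190
per-turn = √(260.752190² + 36.5²) = √(67991.7047 + 1332.25) = √69323.9547 = 263.294426
L = 1.75 × 263.294426 = 460.765245
V = π·1.75² × L = 9.621128 × 460.765245 = 4433.081174

L=460.765 V=4433.081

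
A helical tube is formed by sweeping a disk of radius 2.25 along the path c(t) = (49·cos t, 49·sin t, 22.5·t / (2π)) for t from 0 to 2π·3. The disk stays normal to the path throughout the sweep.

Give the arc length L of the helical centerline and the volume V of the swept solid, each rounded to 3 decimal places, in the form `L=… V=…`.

2πR = 2π·49 = 307.876080
per-turn = √(307.876080² + 22.5²) = √(94787.6807 + 506.25) = √95293.9307 = 308.697150
L = 3 × 308.697150 = 926.091451
V = π·2.25² × L = 15.904313 × 926.091451 = 14728.848130

L=926.091 V=14728.848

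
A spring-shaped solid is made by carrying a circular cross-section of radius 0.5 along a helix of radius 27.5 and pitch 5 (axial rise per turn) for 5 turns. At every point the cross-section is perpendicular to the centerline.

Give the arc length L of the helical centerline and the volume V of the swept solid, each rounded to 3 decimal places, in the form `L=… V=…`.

L=864.300 V=678.819

2πR = 2π·27.5 = 172.787596
per-turn = √(172.787596² + 5²) = √(29855.5533 + 25) = √29880.5533 = 172.859924
L = 5 × 172.859924 = 864.299620
V = π·0.5² × L = 0.785398 × 864.299620 = 678.819334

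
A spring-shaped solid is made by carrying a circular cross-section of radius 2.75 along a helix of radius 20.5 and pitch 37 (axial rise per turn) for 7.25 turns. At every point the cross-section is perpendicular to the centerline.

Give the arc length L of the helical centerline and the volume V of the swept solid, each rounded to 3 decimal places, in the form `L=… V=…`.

L=971.603 V=23083.628

2πR = 2π·20.5 = 128.805299
per-turn = √(128.805299² + 37²) = √(16590.8050 + 1369) = √17959.8050 = 134.014197
L = 7.25 × 134.014197 = 971.602928
V = π·2.75² × L = 23.758294 × 971.602928 = 23083.628451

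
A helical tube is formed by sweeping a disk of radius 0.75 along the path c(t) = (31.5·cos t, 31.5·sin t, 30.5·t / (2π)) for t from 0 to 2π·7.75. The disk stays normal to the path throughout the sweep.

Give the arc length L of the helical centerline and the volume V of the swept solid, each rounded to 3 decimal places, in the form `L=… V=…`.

2πR = 2π·31.5 = 197.920337
per-turn = √(197.920337² + 30.5²) = √(39172.4599 + 930.25) = √40102.7099 = 200.256610
L = 7.75 × 200.256610 = 1551.988728
V = π·0.75² × L = 1.767146 × 1551.988728 = 2742.590467

L=1551.989 V=2742.590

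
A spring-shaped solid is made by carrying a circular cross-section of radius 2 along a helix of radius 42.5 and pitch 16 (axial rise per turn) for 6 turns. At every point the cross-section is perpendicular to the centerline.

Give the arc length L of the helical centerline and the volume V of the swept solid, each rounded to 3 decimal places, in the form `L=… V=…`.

2πR = 2π·42.5 = 267.035376
per-turn = √(267.035376² + 16²) = √(71307.8918 + 256) = √71563.8918 = 267.514283
L = 6 × 267.514283 = 1605.085700
V = π·2² × L = 12.566371 × 1605.085700 = 20170.101775

L=1605.086 V=20170.102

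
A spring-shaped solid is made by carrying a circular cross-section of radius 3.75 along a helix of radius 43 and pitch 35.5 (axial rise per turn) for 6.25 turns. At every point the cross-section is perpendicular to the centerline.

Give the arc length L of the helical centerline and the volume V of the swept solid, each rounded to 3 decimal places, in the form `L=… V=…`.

2πR = 2π·43 = 270.176968
per-turn = √(270.176968² + 35.5²) = √(72995.5942 + 1260.25) = √74255.8442 = 272.499255
L = 6.25 × 272.499255 = 1703.120346
V = π·3.75² × L = 44.178647 × 1703.120346 = 75241.552028

L=1703.120 V=75241.552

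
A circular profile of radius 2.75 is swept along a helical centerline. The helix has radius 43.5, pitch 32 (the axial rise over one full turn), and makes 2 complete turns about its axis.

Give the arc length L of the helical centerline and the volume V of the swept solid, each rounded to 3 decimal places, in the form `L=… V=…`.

L=550.371 V=13075.874

2πR = 2π·43.5 = 273.318561
per-turn = √(273.318561² + 32²) = √(74703.0357 + 1024) = √75727.0357 = 275.185457
L = 2 × 275.185457 = 550.370914
V = π·2.75² × L = 23.758294 × 550.370914 = 13075.874225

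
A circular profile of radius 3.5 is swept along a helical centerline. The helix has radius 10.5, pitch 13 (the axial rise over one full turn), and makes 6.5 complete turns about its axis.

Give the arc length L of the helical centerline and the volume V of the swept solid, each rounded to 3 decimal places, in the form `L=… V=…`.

L=437.073 V=16820.557

2πR = 2π·10.5 = 65.973446
per-turn = √(65.973446² + 13²) = √(4352.4955 + 169) = √4521.4955 = 67.242067
L = 6.5 × 67.242067 = 437.073434
V = π·3.5² × L = 38.484510 × 437.073434 = 16820.556940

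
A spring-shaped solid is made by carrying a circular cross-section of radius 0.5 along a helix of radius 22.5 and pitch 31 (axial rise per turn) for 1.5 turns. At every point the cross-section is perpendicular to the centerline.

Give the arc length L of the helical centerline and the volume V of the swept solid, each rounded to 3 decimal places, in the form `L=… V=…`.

L=217.096 V=170.507

2πR = 2π·22.5 = 141.371669
per-turn = √(141.371669² + 31²) = √(19985.9489 + 961) = √20946.9489 = 144.730608
L = 1.5 × 144.730608 = 217.095912
V = π·0.5² × L = 0.785398 × 217.095912 = 170.506731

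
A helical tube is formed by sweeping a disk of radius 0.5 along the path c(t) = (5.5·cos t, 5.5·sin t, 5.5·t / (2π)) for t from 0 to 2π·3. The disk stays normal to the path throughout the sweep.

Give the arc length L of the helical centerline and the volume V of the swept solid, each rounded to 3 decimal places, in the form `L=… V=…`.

L=104.977 V=82.449

2πR = 2π·5.5 = 34.557519
per-turn = √(34.557519² + 5.5²) = √(1194.2221 + 30.25) = √1224.4721 = 34.992458
L = 3 × 34.992458 = 104.977375
V = π·0.5² × L = 0.785398 × 104.977375 = 82.449037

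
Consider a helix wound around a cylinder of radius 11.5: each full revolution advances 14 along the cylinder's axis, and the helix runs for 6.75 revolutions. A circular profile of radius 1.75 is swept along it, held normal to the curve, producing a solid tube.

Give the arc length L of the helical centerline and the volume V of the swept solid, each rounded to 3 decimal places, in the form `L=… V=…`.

L=496.803 V=4779.803

2πR = 2π·11.5 = 72.256631
per-turn = √(72.256631² + 14²) = √(5221.0207 + 196) = √5417.0207 = 73.600413
L = 6.75 × 73.600413 = 496.802785
V = π·1.75² × L = 9.621128 × 496.802785 = 4779.802935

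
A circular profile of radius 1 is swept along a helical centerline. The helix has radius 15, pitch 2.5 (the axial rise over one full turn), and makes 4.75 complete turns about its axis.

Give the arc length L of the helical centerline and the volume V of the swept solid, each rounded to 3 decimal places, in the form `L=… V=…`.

2πR = 2π·15 = 94.247780
per-turn = √(94.247780² + 2.5²) = √(8882.6440 + 6.25) = √8888.8940 = 94.280931
L = 4.75 × 94.280931 = 447.834423
V = π·1² × L = 3.141593 × 447.834423 = 1406.913332

L=447.834 V=1406.913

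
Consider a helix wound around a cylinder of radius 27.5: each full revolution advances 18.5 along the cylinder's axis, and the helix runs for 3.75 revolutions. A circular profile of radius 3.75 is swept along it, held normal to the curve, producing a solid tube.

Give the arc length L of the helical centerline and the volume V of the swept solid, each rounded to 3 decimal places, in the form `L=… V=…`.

2πR = 2π·27.5 = 172.787596
per-turn = √(172.787596² + 18.5²) = √(29855.5533 + 342.25) = √30197.8033 = 173.775152
L = 3.75 × 173.775152 = 651.656818
V = π·3.75² × L = 44.178647 × 651.656818 = 28789.316348

L=651.657 V=28789.316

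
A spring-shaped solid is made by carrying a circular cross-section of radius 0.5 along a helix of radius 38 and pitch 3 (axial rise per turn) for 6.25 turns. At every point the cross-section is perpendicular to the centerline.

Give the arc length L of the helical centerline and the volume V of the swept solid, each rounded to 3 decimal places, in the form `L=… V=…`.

2πR = 2π·38 = 238.761042
per-turn = √(238.761042² + 3²) = √(57006.8350 + 9) = √57015.8350 = 238.779888
L = 6.25 × 238.779888 = 1492.374301
V = π·0.5² × L = 0.785398 × 1492.374301 = 1172.108035

L=1492.374 V=1172.108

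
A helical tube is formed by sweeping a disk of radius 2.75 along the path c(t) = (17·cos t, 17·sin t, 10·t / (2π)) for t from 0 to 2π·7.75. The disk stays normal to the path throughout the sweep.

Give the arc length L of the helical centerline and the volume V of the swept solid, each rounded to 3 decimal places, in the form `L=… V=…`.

L=831.430 V=19753.348

2πR = 2π·17 = 106.814150
per-turn = √(106.814150² + 10²) = √(11409.2627 + 100) = √11509.2627 = 107.281232
L = 7.75 × 107.281232 = 831.429546
V = π·2.75² × L = 23.758294 × 831.429546 = 19753.347965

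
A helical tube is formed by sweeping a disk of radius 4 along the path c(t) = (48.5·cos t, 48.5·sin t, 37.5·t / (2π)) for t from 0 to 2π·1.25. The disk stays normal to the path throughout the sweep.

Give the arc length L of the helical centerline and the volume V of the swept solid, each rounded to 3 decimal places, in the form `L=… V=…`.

2πR = 2π·48.5 = 304.734487
per-turn = √(304.734487² + 37.5²) = √(92863.1078 + 1406.25) = √94269.3578 = 307.033154
L = 1.25 × 307.033154 = 383.791443
V = π·4² × L = 50.265482 × 383.791443 = 19291.462036

L=383.791 V=19291.462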